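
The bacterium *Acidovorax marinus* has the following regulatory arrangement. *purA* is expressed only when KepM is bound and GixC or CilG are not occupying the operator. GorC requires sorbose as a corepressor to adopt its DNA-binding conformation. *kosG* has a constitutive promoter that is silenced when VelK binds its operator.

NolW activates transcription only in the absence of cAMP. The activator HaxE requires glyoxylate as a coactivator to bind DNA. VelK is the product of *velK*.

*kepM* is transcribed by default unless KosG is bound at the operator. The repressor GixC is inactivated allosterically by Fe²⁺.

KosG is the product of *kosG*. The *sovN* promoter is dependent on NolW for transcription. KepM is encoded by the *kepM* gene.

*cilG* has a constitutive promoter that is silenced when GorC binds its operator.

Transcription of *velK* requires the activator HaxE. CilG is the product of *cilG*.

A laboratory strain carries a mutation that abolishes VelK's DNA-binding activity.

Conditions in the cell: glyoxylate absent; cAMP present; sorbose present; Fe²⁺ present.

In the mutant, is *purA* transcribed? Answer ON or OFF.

VelK is non-functional in this strain, so it has no effect.
With no repressor bound, *kosG* is transcribed.
So KosG is produced and active.
With repressor KosG bound, *kepM* is not transcribed.
So KepM is not produced.
Fe²⁺ is present, so GixC is inactive.
Sorbose is present, so GorC is active.
With repressor GorC bound, *cilG* is not transcribed.
So CilG is not produced.
Required activator KepM is absent, so *purA* is not transcribed.

OFF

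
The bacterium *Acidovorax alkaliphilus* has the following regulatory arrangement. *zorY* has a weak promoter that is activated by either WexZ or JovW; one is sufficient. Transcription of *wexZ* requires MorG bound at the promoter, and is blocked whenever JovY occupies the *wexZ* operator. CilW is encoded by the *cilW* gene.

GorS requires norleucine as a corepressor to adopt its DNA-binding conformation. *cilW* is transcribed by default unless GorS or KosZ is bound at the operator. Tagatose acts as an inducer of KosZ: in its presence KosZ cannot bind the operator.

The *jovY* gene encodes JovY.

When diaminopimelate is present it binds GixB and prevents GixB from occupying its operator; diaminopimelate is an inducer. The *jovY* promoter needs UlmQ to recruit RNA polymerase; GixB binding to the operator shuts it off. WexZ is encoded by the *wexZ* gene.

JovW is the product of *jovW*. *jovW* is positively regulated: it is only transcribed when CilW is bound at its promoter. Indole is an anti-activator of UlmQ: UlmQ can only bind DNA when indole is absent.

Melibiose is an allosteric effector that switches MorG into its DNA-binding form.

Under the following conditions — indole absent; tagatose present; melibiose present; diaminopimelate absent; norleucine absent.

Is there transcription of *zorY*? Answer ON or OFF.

Melibiose is present, so MorG is active.
Indole is absent, so UlmQ is active.
Diaminopimelate is absent, so GixB is active.
With repressor GixB bound, *jovY* is not transcribed.
So JovY is not produced.
No repressor is bound and MorG is active, so *wexZ* is transcribed.
So WexZ is produced and active.
Norleucine is absent, so GorS is inactive.
Tagatose is present, so KosZ is inactive.
With no repressor bound, *cilW* is transcribed.
So CilW is produced and active.
No repressor is bound and CilW is active, so *jovW* is transcribed.
So JovW is produced and active.
Activator WexZ is present, so *zorY* is transcribed.

ON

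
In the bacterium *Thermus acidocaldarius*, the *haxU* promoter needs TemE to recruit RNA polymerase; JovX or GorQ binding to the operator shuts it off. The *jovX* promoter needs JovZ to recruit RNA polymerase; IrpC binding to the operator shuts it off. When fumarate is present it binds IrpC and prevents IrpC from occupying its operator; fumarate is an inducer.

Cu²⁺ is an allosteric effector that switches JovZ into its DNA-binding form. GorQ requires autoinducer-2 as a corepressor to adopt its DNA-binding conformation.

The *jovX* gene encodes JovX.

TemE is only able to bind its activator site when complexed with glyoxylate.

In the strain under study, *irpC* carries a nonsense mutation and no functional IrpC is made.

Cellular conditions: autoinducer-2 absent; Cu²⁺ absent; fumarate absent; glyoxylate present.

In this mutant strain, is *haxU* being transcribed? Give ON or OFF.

ON

Cu²⁺ is absent, so JovZ is inactive.
IrpC is non-functional in this strain, so it has no effect.
Required activator JovZ is absent, so *jovX* is not transcribed.
So JovX is not produced.
Autoinducer-2 is absent, so GorQ is inactive.
Glyoxylate is present, so TemE is active.
No repressor is bound and TemE is active, so *haxU* is transcribed.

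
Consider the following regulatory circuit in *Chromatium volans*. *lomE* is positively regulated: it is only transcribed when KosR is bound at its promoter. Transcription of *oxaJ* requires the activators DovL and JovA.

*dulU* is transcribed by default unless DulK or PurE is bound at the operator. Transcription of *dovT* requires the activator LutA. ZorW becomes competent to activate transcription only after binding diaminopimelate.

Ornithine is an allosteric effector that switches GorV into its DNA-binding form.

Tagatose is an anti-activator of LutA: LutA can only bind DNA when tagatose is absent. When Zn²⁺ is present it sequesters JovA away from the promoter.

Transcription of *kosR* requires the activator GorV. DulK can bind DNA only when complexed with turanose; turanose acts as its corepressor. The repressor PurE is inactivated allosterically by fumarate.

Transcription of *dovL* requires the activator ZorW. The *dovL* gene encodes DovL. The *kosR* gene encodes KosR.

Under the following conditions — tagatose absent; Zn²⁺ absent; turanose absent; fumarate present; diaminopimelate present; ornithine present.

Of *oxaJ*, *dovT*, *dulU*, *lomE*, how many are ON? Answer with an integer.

Diaminopimelate is present, so ZorW is active.
No repressor is bound and ZorW is active, so *dovL* is transcribed.
So DovL is produced and active.
Zn²⁺ is absent, so JovA is active.
No repressor is bound and DovL and JovA are active, so *oxaJ* is transcribed.
→ *oxaJ* is ON.
Tagatose is absent, so LutA is active.
No repressor is bound and LutA is active, so *dovT* is transcribed.
→ *dovT* is ON.
Turanose is absent, so DulK is inactive.
Fumarate is present, so PurE is inactive.
With no repressor bound, *dulU* is transcribed.
→ *dulU* is ON.
Ornithine is present, so GorV is active.
No repressor is bound and GorV is active, so *kosR* is transcribed.
So KosR is produced and active.
No repressor is bound and KosR is active, so *lomE* is transcribed.
→ *lomE* is ON.
4 of the 4 genes are transcribed.

4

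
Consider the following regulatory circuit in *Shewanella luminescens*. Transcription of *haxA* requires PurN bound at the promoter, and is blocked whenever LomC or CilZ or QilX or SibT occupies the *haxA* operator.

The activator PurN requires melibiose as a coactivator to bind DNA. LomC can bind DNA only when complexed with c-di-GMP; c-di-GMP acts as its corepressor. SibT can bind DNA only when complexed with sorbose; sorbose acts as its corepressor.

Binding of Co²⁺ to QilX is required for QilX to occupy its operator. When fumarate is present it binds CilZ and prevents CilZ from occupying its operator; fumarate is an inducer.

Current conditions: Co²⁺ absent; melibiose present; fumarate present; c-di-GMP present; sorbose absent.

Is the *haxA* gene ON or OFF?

c-di-GMP is present, so LomC is active.
Fumarate is present, so CilZ is inactive.
Co²⁺ is absent, so QilX is inactive.
Sorbose is absent, so SibT is inactive.
Melibiose is present, so PurN is active.
With repressor LomC bound, *haxA* is not transcribed.

OFF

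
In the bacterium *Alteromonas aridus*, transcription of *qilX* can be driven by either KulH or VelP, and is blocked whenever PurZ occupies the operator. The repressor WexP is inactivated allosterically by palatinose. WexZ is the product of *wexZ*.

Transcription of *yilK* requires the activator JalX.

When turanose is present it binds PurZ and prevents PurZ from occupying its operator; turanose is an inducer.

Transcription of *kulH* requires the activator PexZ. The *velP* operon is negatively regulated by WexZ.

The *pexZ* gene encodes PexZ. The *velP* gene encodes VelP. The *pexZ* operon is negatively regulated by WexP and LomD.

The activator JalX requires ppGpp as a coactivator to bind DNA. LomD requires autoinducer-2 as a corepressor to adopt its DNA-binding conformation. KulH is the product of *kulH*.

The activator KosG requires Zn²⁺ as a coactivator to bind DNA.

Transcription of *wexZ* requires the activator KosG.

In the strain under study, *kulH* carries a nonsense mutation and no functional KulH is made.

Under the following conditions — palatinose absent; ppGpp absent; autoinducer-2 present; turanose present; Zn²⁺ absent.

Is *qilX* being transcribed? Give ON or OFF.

ON

KulH is non-functional in this strain, so it has no effect.
Zn²⁺ is absent, so KosG is inactive.
Required activator KosG is absent, so *wexZ* is not transcribed.
So WexZ is not produced.
With no repressor bound, *velP* is transcribed.
So VelP is produced and active.
Turanose is present, so PurZ is inactive.
Activator VelP is present, so *qilX* is transcribed.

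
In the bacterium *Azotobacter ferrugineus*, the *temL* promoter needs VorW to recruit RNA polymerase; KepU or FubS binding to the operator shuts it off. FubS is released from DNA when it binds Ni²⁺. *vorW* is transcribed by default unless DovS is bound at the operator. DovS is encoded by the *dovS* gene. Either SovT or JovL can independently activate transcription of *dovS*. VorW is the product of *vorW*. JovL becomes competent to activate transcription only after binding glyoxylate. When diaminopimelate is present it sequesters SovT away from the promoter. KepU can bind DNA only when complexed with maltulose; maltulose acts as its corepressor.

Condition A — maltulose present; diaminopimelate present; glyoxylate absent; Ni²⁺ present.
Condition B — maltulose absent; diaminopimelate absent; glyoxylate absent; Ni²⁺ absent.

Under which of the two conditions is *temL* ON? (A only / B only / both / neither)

Condition A:
Maltulose is present, so KepU is active.
Diaminopimelate is present, so SovT is inactive.
Glyoxylate is absent, so JovL is inactive.
No activator is available at the *dovS* promoter, so *dovS* is not transcribed.
So DovS is not produced.
With no repressor bound, *vorW* is transcribed.
So VorW is produced and active.
Ni²⁺ is present, so FubS is inactive.
With repressor KepU bound, *temL* is not transcribed.
→ *temL* is OFF in A.
Condition B:
Maltulose is absent, so KepU is inactive.
Diaminopimelate is absent, so SovT is active.
Glyoxylate is absent, so JovL is inactive.
Activator SovT is present, so *dovS* is transcribed.
So DovS is produced and active.
With repressor DovS bound, *vorW* is not transcribed.
So VorW is not produced.
Ni²⁺ is absent, so FubS is active.
With repressor FubS bound, *temL* is not transcribed.
→ *temL* is OFF in B.

neither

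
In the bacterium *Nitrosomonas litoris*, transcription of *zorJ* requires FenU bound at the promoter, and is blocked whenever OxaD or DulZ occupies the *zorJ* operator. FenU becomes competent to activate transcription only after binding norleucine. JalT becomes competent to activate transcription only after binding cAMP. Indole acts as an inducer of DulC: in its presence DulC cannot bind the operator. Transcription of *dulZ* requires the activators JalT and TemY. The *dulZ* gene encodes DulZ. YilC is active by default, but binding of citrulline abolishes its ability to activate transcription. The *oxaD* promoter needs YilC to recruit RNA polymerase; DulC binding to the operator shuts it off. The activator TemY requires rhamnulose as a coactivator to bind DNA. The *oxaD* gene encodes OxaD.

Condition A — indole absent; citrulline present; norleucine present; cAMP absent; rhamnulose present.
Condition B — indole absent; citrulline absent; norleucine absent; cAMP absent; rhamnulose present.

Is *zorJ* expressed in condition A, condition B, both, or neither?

A only

Condition A:
Indole is absent, so DulC is active.
Citrulline is present, so YilC is inactive.
With repressor DulC bound, *oxaD* is not transcribed.
So OxaD is not produced.
Norleucine is present, so FenU is active.
cAMP is absent, so JalT is inactive.
Rhamnulose is present, so TemY is active.
Required activator JalT is absent, so *dulZ* is not transcribed.
So DulZ is not produced.
No repressor is bound and FenU is active, so *zorJ* is transcribed.
→ *zorJ* is ON in A.
Condition B:
Indole is absent, so DulC is active.
Citrulline is absent, so YilC is active.
With repressor DulC bound, *oxaD* is not transcribed.
So OxaD is not produced.
Norleucine is absent, so FenU is inactive.
cAMP is absent, so JalT is inactive.
Rhamnulose is present, so TemY is active.
Required activator JalT is absent, so *dulZ* is not transcribed.
So DulZ is not produced.
Required activator FenU is absent, so *zorJ* is not transcribed.
→ *zorJ* is OFF in B.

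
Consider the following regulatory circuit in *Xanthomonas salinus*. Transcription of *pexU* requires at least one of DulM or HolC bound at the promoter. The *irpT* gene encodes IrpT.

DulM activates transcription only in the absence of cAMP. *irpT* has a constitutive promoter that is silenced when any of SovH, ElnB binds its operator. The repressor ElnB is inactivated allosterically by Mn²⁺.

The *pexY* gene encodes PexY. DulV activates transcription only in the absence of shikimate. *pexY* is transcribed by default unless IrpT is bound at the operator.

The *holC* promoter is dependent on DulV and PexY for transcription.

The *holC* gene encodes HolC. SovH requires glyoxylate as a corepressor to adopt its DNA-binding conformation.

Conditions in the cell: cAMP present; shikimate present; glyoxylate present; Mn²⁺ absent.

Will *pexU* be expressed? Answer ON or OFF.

cAMP is present, so DulM is inactive.
Shikimate is present, so DulV is inactive.
Glyoxylate is present, so SovH is active.
Mn²⁺ is absent, so ElnB is active.
With repressor SovH bound, *irpT* is not transcribed.
So IrpT is not produced.
With no repressor bound, *pexY* is transcribed.
So PexY is produced and active.
Required activator DulV is absent, so *holC* is not transcribed.
So HolC is not produced.
No activator is available at the *pexU* promoter, so *pexU* is not transcribed.

OFF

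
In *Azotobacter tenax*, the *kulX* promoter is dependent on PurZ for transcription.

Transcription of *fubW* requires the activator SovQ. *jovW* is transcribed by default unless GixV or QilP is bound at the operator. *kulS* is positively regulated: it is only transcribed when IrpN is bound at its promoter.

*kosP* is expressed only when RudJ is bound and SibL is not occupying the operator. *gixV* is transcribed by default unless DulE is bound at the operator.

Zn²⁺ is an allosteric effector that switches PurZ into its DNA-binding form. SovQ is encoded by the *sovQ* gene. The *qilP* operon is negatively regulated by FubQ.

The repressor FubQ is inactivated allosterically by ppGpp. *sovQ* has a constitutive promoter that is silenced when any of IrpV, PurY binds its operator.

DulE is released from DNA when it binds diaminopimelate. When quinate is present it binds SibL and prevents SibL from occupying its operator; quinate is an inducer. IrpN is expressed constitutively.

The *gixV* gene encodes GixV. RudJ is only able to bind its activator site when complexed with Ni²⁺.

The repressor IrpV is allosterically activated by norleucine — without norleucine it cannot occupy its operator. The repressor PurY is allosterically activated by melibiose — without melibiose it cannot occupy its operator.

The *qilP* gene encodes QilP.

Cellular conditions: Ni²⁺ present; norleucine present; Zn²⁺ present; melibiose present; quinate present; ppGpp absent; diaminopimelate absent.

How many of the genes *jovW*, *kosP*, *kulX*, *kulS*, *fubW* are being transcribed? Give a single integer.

4

Diaminopimelate is absent, so DulE is active.
With repressor DulE bound, *gixV* is not transcribed.
So GixV is not produced.
ppGpp is absent, so FubQ is active.
With repressor FubQ bound, *qilP* is not transcribed.
So QilP is not produced.
With no repressor bound, *jovW* is transcribed.
→ *jovW* is ON.
Ni²⁺ is present, so RudJ is active.
Quinate is present, so SibL is inactive.
No repressor is bound and RudJ is active, so *kosP* is transcribed.
→ *kosP* is ON.
Zn²⁺ is present, so PurZ is active.
No repressor is bound and PurZ is active, so *kulX* is transcribed.
→ *kulX* is ON.
IrpN is produced constitutively and is active.
No repressor is bound and IrpN is active, so *kulS* is transcribed.
→ *kulS* is ON.
Norleucine is present, so IrpV is active.
Melibiose is present, so PurY is active.
With repressor IrpV bound, *sovQ* is not transcribed.
So SovQ is not produced.
Required activator SovQ is absent, so *fubW* is not transcribed.
→ *fubW* is OFF.
4 of the 5 genes are transcribed.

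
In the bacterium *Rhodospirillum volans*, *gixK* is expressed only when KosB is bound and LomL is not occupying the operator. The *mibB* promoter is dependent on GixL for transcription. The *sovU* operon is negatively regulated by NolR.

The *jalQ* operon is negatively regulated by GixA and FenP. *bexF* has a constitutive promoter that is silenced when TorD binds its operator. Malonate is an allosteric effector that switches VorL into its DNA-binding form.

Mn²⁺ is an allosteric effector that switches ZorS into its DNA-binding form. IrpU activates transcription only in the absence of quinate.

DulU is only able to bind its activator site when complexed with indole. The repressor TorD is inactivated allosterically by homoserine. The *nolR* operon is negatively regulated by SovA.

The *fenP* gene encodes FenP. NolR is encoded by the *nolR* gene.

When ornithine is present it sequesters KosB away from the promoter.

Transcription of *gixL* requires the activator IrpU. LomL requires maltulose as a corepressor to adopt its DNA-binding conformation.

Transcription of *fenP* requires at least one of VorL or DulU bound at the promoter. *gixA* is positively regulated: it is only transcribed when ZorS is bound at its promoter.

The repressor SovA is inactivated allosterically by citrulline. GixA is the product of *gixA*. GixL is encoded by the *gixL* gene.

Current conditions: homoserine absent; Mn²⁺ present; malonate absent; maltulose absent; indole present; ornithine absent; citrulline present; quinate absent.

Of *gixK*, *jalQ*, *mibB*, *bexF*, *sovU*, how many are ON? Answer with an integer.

2

Ornithine is absent, so KosB is active.
Maltulose is absent, so LomL is inactive.
No repressor is bound and KosB is active, so *gixK* is transcribed.
→ *gixK* is ON.
Mn²⁺ is present, so ZorS is active.
No repressor is bound and ZorS is active, so *gixA* is transcribed.
So GixA is produced and active.
Malonate is absent, so VorL is inactive.
Indole is present, so DulU is active.
Activator DulU is present, so *fenP* is transcribed.
So FenP is produced and active.
With repressor GixA bound, *jalQ* is not transcribed.
→ *jalQ* is OFF.
Quinate is absent, so IrpU is active.
No repressor is bound and IrpU is active, so *gixL* is transcribed.
So GixL is produced and active.
No repressor is bound and GixL is active, so *mibB* is transcribed.
→ *mibB* is ON.
Homoserine is absent, so TorD is active.
With repressor TorD bound, *bexF* is not transcribed.
→ *bexF* is OFF.
Citrulline is present, so SovA is inactive.
With no repressor bound, *nolR* is transcribed.
So NolR is produced and active.
With repressor NolR bound, *sovU* is not transcribed.
→ *sovU* is OFF.
2 of the 5 genes are transcribed.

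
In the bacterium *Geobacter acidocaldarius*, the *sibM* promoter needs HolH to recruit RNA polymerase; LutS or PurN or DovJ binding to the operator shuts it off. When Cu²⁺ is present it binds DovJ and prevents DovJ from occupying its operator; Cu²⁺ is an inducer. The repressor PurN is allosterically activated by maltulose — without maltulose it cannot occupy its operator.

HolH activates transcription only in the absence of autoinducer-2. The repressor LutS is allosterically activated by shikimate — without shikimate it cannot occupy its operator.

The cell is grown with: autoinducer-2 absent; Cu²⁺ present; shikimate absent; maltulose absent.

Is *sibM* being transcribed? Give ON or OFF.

ON

Shikimate is absent, so LutS is inactive.
Maltulose is absent, so PurN is inactive.
Autoinducer-2 is absent, so HolH is active.
Cu²⁺ is present, so DovJ is inactive.
No repressor is bound and HolH is active, so *sibM* is transcribed.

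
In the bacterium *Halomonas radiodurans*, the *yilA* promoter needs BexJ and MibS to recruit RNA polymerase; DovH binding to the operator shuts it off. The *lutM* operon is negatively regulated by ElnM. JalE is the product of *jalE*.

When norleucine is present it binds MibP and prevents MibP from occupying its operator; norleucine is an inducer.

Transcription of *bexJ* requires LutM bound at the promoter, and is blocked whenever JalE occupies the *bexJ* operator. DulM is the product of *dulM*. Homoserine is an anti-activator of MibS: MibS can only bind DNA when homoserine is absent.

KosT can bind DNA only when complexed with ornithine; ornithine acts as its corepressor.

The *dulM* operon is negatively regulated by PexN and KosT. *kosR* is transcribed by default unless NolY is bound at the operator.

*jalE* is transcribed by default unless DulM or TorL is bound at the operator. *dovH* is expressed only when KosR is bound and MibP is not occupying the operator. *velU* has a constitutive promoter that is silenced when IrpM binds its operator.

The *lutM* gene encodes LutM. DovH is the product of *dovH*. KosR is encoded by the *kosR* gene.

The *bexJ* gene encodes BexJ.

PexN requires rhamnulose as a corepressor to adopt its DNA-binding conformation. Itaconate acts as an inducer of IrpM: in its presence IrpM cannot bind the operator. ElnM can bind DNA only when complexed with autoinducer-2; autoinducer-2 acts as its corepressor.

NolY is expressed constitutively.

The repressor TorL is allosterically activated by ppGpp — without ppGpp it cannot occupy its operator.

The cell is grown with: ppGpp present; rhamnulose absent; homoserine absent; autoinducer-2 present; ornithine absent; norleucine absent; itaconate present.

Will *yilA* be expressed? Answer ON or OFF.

OFF

Autoinducer-2 is present, so ElnM is active.
With repressor ElnM bound, *lutM* is not transcribed.
So LutM is not produced.
Rhamnulose is absent, so PexN is inactive.
Ornithine is absent, so KosT is inactive.
With no repressor bound, *dulM* is transcribed.
So DulM is produced and active.
ppGpp is present, so TorL is active.
With repressor DulM bound, *jalE* is not transcribed.
So JalE is not produced.
Required activator LutM is absent, so *bexJ* is not transcribed.
So BexJ is not produced.
Homoserine is absent, so MibS is active.
Norleucine is absent, so MibP is active.
NolY is produced constitutively and is active.
With repressor NolY bound, *kosR* is not transcribed.
So KosR is not produced.
With repressor MibP bound, *dovH* is not transcribed.
So DovH is not produced.
Required activator BexJ is absent, so *yilA* is not transcribed.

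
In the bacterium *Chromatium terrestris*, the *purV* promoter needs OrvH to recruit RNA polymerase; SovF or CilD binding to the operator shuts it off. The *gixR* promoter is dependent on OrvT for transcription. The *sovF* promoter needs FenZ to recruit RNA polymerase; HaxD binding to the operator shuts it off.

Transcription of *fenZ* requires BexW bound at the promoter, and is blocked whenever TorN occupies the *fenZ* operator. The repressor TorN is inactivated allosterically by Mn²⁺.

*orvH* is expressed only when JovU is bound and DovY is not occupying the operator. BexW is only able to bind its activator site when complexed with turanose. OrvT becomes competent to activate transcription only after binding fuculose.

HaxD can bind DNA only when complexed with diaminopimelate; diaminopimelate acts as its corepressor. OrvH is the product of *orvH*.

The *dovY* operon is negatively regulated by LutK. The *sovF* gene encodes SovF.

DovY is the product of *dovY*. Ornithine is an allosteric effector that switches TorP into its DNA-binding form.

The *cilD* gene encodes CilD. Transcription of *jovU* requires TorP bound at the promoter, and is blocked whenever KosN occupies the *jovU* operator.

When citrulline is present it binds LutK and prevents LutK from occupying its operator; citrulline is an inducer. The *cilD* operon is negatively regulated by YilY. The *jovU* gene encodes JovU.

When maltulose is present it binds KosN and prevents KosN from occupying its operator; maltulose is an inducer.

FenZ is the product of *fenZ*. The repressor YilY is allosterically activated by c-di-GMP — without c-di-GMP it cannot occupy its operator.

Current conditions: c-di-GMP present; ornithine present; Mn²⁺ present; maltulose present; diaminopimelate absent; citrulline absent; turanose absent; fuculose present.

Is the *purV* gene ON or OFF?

ON

Citrulline is absent, so LutK is active.
With repressor LutK bound, *dovY* is not transcribed.
So DovY is not produced.
Maltulose is present, so KosN is inactive.
Ornithine is present, so TorP is active.
No repressor is bound and TorP is active, so *jovU* is transcribed.
So JovU is produced and active.
No repressor is bound and JovU is active, so *orvH* is transcribed.
So OrvH is produced and active.
Diaminopimelate is absent, so HaxD is inactive.
Turanose is absent, so BexW is inactive.
Mn²⁺ is present, so TorN is inactive.
Required activator BexW is absent, so *fenZ* is not transcribed.
So FenZ is not produced.
Required activator FenZ is absent, so *sovF* is not transcribed.
So SovF is not produced.
c-di-GMP is present, so YilY is active.
With repressor YilY bound, *cilD* is not transcribed.
So CilD is not produced.
No repressor is bound and OrvH is active, so *purV* is transcribed.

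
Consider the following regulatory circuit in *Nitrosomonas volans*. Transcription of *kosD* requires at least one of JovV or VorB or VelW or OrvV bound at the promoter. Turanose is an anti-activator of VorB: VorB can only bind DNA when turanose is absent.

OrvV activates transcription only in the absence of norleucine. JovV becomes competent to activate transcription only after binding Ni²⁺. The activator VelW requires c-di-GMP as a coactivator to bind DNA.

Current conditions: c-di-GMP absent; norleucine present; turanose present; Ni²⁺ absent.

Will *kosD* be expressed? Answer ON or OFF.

Ni²⁺ is absent, so JovV is inactive.
Turanose is present, so VorB is inactive.
c-di-GMP is absent, so VelW is inactive.
Norleucine is present, so OrvV is inactive.
No activator is available at the *kosD* promoter, so *kosD* is not transcribed.

OFF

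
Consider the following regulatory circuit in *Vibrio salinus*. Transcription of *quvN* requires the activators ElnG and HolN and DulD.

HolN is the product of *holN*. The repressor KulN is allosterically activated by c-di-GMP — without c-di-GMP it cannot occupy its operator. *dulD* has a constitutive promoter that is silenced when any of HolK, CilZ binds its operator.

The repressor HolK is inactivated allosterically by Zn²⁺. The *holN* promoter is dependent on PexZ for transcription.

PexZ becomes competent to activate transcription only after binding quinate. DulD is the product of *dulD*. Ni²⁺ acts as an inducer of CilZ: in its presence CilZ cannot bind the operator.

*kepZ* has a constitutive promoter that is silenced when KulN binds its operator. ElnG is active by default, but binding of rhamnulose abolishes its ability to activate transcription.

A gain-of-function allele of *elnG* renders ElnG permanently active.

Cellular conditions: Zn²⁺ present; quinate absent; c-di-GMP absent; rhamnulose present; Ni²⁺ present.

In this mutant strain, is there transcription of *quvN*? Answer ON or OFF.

OFF

ElnG is constitutively active in this strain.
Quinate is absent, so PexZ is inactive.
Required activator PexZ is absent, so *holN* is not transcribed.
So HolN is not produced.
Zn²⁺ is present, so HolK is inactive.
Ni²⁺ is present, so CilZ is inactive.
With no repressor bound, *dulD* is transcribed.
So DulD is produced and active.
Required activator HolN is absent, so *quvN* is not transcribed.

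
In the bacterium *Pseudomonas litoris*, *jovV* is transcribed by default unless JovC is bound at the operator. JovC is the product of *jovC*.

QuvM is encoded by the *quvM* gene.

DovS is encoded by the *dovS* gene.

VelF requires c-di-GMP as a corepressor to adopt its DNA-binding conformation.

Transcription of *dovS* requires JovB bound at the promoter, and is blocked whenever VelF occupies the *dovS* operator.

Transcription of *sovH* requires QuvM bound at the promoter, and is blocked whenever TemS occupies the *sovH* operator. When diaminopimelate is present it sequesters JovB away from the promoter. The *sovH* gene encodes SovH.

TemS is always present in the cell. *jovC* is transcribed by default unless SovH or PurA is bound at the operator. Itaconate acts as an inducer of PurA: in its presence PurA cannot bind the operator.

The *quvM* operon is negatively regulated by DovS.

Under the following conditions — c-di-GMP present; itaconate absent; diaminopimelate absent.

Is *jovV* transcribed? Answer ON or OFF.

Diaminopimelate is absent, so JovB is active.
c-di-GMP is present, so VelF is active.
With repressor VelF bound, *dovS* is not transcribed.
So DovS is not produced.
With no repressor bound, *quvM* is transcribed.
So QuvM is produced and active.
TemS is produced constitutively and is active.
With repressor TemS bound, *sovH* is not transcribed.
So SovH is not produced.
Itaconate is absent, so PurA is active.
With repressor PurA bound, *jovC* is not transcribed.
So JovC is not produced.
With no repressor bound, *jovV* is transcribed.

ON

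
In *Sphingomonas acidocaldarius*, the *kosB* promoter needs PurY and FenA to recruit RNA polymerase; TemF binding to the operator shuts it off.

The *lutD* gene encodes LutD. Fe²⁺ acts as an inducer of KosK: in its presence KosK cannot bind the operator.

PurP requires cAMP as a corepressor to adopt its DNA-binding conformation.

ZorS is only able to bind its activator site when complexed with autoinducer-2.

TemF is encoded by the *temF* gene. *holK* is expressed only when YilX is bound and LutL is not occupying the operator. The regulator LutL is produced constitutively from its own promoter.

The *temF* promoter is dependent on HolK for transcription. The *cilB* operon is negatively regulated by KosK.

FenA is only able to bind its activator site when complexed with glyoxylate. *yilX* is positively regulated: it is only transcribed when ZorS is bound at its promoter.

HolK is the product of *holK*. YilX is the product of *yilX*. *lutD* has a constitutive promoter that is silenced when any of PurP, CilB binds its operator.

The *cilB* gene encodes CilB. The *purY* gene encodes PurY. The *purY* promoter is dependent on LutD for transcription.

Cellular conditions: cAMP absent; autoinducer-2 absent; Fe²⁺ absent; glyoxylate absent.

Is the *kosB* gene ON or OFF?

cAMP is absent, so PurP is inactive.
Fe²⁺ is absent, so KosK is active.
With repressor KosK bound, *cilB* is not transcribed.
So CilB is not produced.
With no repressor bound, *lutD* is transcribed.
So LutD is produced and active.
No repressor is bound and LutD is active, so *purY* is transcribed.
So PurY is produced and active.
Glyoxylate is absent, so FenA is inactive.
Autoinducer-2 is absent, so ZorS is inactive.
Required activator ZorS is absent, so *yilX* is not transcribed.
So YilX is not produced.
LutL is produced constitutively and is active.
With repressor LutL bound, *holK* is not transcribed.
So HolK is not produced.
Required activator HolK is absent, so *temF* is not transcribed.
So TemF is not produced.
Required activator FenA is absent, so *kosB* is not transcribed.

OFF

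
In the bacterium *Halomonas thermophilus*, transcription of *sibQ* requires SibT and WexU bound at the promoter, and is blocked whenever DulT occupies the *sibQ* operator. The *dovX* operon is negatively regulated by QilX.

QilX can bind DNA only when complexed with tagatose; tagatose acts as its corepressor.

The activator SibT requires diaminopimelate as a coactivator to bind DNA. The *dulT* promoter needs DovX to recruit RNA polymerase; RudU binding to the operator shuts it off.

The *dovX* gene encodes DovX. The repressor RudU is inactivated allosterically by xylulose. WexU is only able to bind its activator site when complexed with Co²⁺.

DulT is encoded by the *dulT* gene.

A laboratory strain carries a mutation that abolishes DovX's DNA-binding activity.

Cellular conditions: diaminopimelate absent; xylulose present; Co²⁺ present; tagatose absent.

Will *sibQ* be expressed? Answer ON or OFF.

OFF

Diaminopimelate is absent, so SibT is inactive.
Co²⁺ is present, so WexU is active.
DovX is non-functional in this strain, so it has no effect.
Xylulose is present, so RudU is inactive.
Required activator DovX is absent, so *dulT* is not transcribed.
So DulT is not produced.
Required activator SibT is absent, so *sibQ* is not transcribed.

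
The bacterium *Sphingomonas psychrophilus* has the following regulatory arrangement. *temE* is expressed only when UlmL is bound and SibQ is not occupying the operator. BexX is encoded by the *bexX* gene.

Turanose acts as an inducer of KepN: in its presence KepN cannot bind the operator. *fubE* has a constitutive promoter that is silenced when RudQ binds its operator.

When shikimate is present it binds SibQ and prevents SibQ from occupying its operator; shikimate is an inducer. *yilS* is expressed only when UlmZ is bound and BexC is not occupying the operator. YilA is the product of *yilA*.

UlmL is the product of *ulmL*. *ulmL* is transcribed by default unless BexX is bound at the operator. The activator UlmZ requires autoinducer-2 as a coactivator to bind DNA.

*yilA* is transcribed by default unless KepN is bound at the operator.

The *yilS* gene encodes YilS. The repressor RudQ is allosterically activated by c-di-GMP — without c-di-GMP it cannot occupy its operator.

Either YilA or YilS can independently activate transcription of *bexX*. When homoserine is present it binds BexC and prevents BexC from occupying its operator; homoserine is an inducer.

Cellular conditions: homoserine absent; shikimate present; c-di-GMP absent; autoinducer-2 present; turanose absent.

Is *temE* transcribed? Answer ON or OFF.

ON

Shikimate is present, so SibQ is inactive.
Turanose is absent, so KepN is active.
With repressor KepN bound, *yilA* is not transcribed.
So YilA is not produced.
Autoinducer-2 is present, so UlmZ is active.
Homoserine is absent, so BexC is active.
With repressor BexC bound, *yilS* is not transcribed.
So YilS is not produced.
No activator is available at the *bexX* promoter, so *bexX* is not transcribed.
So BexX is not produced.
With no repressor bound, *ulmL* is transcribed.
So UlmL is produced and active.
No repressor is bound and UlmL is active, so *temE* is transcribed.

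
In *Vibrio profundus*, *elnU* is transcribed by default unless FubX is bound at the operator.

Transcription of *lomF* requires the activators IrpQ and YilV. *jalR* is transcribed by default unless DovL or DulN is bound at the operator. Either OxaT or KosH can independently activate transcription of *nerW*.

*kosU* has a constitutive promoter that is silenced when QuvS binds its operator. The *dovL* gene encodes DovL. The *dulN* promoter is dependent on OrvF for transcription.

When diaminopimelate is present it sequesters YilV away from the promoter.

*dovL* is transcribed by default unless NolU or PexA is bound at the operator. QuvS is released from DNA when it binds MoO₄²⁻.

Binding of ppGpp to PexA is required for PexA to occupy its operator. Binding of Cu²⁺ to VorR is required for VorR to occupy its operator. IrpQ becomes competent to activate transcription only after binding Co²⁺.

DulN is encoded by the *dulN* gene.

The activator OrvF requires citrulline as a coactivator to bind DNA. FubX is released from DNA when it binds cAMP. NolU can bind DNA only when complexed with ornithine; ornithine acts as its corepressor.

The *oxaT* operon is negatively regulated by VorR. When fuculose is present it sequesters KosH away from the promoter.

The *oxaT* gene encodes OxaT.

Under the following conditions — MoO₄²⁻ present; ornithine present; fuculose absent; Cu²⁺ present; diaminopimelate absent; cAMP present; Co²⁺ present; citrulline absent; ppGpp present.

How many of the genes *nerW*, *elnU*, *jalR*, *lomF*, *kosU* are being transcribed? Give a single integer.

5

Cu²⁺ is present, so VorR is active.
With repressor VorR bound, *oxaT* is not transcribed.
So OxaT is not produced.
Fuculose is absent, so KosH is active.
Activator KosH is present, so *nerW* is transcribed.
→ *nerW* is ON.
cAMP is present, so FubX is inactive.
With no repressor bound, *elnU* is transcribed.
→ *elnU* is ON.
Ornithine is present, so NolU is active.
ppGpp is present, so PexA is active.
With repressor NolU bound, *dovL* is not transcribed.
So DovL is not produced.
Citrulline is absent, so OrvF is inactive.
Required activator OrvF is absent, so *dulN* is not transcribed.
So DulN is not produced.
With no repressor bound, *jalR* is transcribed.
→ *jalR* is ON.
Co²⁺ is present, so IrpQ is active.
Diaminopimelate is absent, so YilV is active.
No repressor is bound and IrpQ and YilV are active, so *lomF* is transcribed.
→ *lomF* is ON.
MoO₄²⁻ is present, so QuvS is inactive.
With no repressor bound, *kosU* is transcribed.
→ *kosU* is ON.
5 of the 5 genes are transcribed.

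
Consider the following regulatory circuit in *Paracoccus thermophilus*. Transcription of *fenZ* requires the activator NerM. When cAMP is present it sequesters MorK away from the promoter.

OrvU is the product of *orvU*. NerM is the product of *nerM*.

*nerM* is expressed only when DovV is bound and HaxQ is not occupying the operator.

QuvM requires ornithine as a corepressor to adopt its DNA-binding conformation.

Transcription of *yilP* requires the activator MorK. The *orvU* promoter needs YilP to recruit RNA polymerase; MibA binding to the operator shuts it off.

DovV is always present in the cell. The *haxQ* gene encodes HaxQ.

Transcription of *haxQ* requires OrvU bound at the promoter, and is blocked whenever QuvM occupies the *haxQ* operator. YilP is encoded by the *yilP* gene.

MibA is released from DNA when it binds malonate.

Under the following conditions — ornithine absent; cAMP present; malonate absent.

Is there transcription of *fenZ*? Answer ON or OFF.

ON

cAMP is present, so MorK is inactive.
Required activator MorK is absent, so *yilP* is not transcribed.
So YilP is not produced.
Malonate is absent, so MibA is active.
With repressor MibA bound, *orvU* is not transcribed.
So OrvU is not produced.
Ornithine is absent, so QuvM is inactive.
Required activator OrvU is absent, so *haxQ* is not transcribed.
So HaxQ is not produced.
DovV is produced constitutively and is active.
No repressor is bound and DovV is active, so *nerM* is transcribed.
So NerM is produced and active.
No repressor is bound and NerM is active, so *fenZ* is transcribed.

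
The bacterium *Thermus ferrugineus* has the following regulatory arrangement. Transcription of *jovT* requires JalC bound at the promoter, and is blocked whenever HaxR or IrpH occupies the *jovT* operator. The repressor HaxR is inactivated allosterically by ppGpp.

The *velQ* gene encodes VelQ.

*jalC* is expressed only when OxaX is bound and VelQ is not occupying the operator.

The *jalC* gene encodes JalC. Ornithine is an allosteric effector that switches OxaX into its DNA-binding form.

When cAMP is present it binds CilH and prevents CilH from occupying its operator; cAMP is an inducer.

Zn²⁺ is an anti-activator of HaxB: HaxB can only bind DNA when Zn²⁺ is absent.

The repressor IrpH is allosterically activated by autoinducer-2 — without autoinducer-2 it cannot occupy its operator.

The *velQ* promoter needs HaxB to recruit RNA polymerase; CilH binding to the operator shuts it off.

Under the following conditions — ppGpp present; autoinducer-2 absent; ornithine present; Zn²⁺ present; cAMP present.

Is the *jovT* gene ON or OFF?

ppGpp is present, so HaxR is inactive.
Autoinducer-2 is absent, so IrpH is inactive.
Ornithine is present, so OxaX is active.
cAMP is present, so CilH is inactive.
Zn²⁺ is present, so HaxB is inactive.
Required activator HaxB is absent, so *velQ* is not transcribed.
So VelQ is not produced.
No repressor is bound and OxaX is active, so *jalC* is transcribed.
So JalC is produced and active.
No repressor is bound and JalC is active, so *jovT* is transcribed.

ON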